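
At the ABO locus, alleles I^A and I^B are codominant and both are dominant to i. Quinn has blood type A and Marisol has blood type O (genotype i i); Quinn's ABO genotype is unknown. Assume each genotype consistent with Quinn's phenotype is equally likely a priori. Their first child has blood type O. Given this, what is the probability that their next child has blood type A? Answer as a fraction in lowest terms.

Possible genotypes: Quinn ∈ {I^A I^A, I^A i}; Marisol ∈ {i i}.
Weight each parental genotype pair by prior × P(type-O child):
  I^A i × i i: posterior weight 1; P(next child type A) = 1/2.
Weighted sum = 1/2.

1/2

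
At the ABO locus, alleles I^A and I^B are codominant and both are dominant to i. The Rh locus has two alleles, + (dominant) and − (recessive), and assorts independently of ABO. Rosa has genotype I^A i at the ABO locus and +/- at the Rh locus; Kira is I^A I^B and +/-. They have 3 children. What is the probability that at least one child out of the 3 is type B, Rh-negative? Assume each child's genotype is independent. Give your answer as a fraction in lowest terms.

721/4096

ABO cross I^A i × I^A I^B → 1/2 A, 1/4 B, 1/4 AB.
Rh cross +/- × +/- → 3/4 Rh+, 1/4 Rh-; so P(type B, Rh-negative) = 1/4 × 1/4 = 1/16 per child.
P(none) = (15/16)^3 = 3375/4096; P(at least one) = 1 − 3375/4096 = 721/4096.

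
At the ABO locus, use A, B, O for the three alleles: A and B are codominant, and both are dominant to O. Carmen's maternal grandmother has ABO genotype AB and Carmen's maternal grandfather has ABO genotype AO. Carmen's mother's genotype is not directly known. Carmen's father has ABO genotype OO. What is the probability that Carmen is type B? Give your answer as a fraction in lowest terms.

Carmen's mother's ABO genotype from AB × AO: 1/4 AA, 1/4 AB, 1/4 AO, 1/4 BO.
Crossing each possibility with the father OO and summing P(type B): 1/4·0 + 1/4·1/2 + 1/4·0 + 1/4·1/2 = 1/4.

1/4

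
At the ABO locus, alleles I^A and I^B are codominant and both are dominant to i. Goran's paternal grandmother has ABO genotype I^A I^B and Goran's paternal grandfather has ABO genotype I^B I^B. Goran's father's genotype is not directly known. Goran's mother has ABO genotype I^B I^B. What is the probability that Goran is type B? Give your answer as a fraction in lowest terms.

3/4

Goran's father's ABO genotype from I^A I^B × I^B I^B: 1/2 I^A I^B, 1/2 I^B I^B.
Crossing each possibility with the mother I^B I^B and summing P(type B): 1/2·1/2 + 1/2·1 = 3/4.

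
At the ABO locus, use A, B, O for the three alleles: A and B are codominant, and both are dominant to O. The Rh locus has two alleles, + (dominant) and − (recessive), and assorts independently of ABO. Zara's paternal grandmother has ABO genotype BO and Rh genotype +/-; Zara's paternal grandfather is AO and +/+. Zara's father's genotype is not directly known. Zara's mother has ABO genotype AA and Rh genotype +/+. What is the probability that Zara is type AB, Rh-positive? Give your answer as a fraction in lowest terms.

Zara's father's ABO genotype from BO × AO: 1/4 AB, 1/4 AO, 1/4 BO, 1/4 OO.
Crossing each possibility with the mother AA and summing P(type AB): 1/4·1/2 + 1/4·0 + 1/4·1/2 + 1/4·0 = 1/4.
Similarly for Rh via the father's Rh distribution: P(Rh+) = 1.
Independent loci: 1/4 × 1 = 1/4.

1/4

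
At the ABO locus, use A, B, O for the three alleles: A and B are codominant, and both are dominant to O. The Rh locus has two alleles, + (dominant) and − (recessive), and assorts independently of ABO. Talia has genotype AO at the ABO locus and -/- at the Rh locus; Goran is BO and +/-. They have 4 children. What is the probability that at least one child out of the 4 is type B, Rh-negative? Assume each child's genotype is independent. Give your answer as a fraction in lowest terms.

1695/4096

ABO cross AO × BO → 1/4 O, 1/4 A, 1/4 B, 1/4 AB.
Rh cross -/- × +/- → 1/2 Rh+, 1/2 Rh-; so P(type B, Rh-negative) = 1/4 × 1/2 = 1/8 per child.
P(none) = (7/8)^4 = 2401/4096; P(at least one) = 1 − 2401/4096 = 1695/4096.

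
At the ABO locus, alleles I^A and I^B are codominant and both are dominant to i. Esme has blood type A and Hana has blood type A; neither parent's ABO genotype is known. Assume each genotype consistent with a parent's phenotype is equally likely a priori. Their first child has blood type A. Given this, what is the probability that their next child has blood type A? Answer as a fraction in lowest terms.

19/20

Possible genotypes: Esme ∈ {I^A I^A, I^A i}; Hana ∈ {I^A I^A, I^A i}.
Weight each parental genotype pair by prior × P(type-A child):
  I^A I^A × I^A I^A: posterior weight 4/15; P(next child type A) = 1.
  I^A I^A × I^A i: posterior weight 4/15; P(next child type A) = 1.
  I^A i × I^A I^A: posterior weight 4/15; P(next child type A) = 1.
  I^A i × I^A i: posterior weight 1/5; P(next child type A) = 3/4.
Weighted sum = 19/20.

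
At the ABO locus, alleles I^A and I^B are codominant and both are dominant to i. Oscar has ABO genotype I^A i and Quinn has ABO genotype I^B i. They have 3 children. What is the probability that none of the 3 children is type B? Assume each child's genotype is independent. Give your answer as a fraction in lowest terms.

ABO cross I^A i × I^B i → 1/4 O, 1/4 A, 1/4 B, 1/4 AB.
So P(type B) = 1/4 per child.
P(not type B) = 3/4 for one child; (3/4)^3 = 27/64.

27/64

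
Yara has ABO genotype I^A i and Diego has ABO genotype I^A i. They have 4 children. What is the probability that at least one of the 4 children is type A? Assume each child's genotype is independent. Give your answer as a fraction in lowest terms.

ABO cross I^A i × I^A i → 1/4 O, 3/4 A.
So P(type A) = 3/4 per child.
P(none) = (1/4)^4 = 1/256; P(at least one) = 1 − 1/256 = 255/256.

255/256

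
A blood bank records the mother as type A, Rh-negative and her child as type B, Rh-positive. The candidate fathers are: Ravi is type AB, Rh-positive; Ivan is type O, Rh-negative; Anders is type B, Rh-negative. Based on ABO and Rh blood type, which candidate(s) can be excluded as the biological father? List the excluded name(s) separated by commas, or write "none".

Ivan, Anders

A candidate is excluded only if no genotype consistent with his phenotype could produce a type B, Rh-positive child with a type A, Rh-negative mother.
Ivan (type O, Rh-): no genotype consistent with that phenotype can produce a type-B Rh+ child with a type-A mother.
Anders (type B, Rh-): no genotype consistent with that phenotype can produce a type-B Rh+ child with a type-A mother.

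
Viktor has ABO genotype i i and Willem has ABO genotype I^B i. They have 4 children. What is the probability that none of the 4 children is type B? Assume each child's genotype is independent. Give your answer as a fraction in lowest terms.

ABO cross i i × I^B i → 1/2 O, 1/2 B.
So P(type B) = 1/2 per child.
P(not type B) = 1/2 for one child; (1/2)^4 = 1/16.

1/16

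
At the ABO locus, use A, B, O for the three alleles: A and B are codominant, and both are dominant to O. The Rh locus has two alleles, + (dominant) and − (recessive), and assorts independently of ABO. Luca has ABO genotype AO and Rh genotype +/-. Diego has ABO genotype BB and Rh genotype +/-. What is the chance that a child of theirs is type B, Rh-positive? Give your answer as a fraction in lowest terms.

ABO cross AO × BB → offspring phenotypes: 1/2 B, 1/2 AB.
Rh cross +/- × +/- → 3/4 Rh+, 1/4 Rh-.
Independent loci: P(type B, Rh-positive) = 1/2 × 3/4 = 3/8.

3/8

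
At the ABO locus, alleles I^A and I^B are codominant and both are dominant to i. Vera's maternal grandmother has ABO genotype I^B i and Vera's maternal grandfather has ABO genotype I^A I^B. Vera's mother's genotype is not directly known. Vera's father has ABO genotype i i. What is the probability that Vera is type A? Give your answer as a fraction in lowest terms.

1/4

Vera's mother's ABO genotype from I^B i × I^A I^B: 1/4 I^A I^B, 1/4 I^A i, 1/4 I^B I^B, 1/4 I^B i.
Crossing each possibility with the father i i and summing P(type A): 1/4·1/2 + 1/4·1/2 + 1/4·0 + 1/4·0 = 1/4.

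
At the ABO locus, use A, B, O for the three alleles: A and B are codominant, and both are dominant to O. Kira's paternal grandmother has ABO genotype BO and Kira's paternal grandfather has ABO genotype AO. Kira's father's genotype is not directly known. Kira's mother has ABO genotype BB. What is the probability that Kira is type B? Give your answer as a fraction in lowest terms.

Kira's father's ABO genotype from BO × AO: 1/4 AB, 1/4 AO, 1/4 BO, 1/4 OO.
Crossing each possibility with the mother BB and summing P(type B): 1/4·1/2 + 1/4·1/2 + 1/4·1 + 1/4·1 = 3/4.

3/4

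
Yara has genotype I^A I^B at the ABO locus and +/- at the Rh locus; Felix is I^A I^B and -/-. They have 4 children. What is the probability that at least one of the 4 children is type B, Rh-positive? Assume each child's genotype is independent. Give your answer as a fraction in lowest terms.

ABO cross I^A I^B × I^A I^B → 1/4 A, 1/4 B, 1/2 AB.
Rh cross +/- × -/- → 1/2 Rh+, 1/2 Rh-; so P(type B, Rh-positive) = 1/4 × 1/2 = 1/8 per child.
P(none) = (7/8)^4 = 2401/4096; P(at least one) = 1 − 2401/4096 = 1695/4096.

1695/4096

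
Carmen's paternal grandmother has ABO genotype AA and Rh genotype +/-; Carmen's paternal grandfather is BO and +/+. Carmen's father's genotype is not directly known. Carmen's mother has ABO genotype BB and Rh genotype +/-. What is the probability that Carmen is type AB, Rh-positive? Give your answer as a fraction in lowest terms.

Carmen's father's ABO genotype from AA × BO: 1/2 AB, 1/2 AO.
Crossing each possibility with the mother BB and summing P(type AB): 1/2·1/2 + 1/2·1/2 = 1/2.
Similarly for Rh via the father's Rh distribution: P(Rh+) = 7/8.
Independent loci: 1/2 × 7/8 = 7/16.

7/16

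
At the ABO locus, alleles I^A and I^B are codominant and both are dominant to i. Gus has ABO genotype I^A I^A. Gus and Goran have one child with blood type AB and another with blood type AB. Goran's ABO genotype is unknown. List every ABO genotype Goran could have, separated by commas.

I^A I^B, I^B I^B, I^B i

For each candidate genotype of Goran, check whether crossing it with I^A I^A can produce every observed child phenotype.
  I^A I^A → possible child types {A} ✗
  I^A I^B → possible child types {A, AB} ✓
  I^A i → possible child types {A} ✗
  I^B I^B → possible child types {AB} ✓
  I^B i → possible child types {A, AB} ✓
  i i → possible child types {A} ✗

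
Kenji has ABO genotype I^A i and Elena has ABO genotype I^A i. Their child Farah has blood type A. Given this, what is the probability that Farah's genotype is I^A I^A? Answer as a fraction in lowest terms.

1/3

Cross I^A i × I^A i → 1/4 I^A I^A, 1/2 I^A i, 1/4 i i.
Type-A genotypes among offspring: I^A I^A (1/4), I^A i (1/2); total 3/4.
P(I^A I^A | type A) = (1/4) / (3/4) = 1/3.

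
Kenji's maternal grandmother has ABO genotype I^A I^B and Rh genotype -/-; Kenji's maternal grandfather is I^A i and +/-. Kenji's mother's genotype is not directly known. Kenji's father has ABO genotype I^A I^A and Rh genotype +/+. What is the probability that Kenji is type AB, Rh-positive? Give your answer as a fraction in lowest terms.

1/4

Kenji's mother's ABO genotype from I^A I^B × I^A i: 1/4 I^A I^A, 1/4 I^A I^B, 1/4 I^A i, 1/4 I^B i.
Crossing each possibility with the father I^A I^A and summing P(type AB): 1/4·0 + 1/4·1/2 + 1/4·0 + 1/4·1/2 = 1/4.
Similarly for Rh via the mother's Rh distribution: P(Rh+) = 1.
Independent loci: 1/4 × 1 = 1/4.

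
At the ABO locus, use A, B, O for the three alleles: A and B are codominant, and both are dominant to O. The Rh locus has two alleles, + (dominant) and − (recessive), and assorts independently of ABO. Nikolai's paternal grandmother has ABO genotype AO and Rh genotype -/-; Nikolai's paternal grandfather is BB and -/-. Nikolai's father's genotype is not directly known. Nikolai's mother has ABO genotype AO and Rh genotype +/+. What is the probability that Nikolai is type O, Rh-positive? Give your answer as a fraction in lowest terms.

Nikolai's father's ABO genotype from AO × BB: 1/2 AB, 1/2 BO.
Crossing each possibility with the mother AO and summing P(type O): 1/2·0 + 1/2·1/4 = 1/8.
Similarly for Rh via the father's Rh distribution: P(Rh+) = 1.
Independent loci: 1/8 × 1 = 1/8.

1/8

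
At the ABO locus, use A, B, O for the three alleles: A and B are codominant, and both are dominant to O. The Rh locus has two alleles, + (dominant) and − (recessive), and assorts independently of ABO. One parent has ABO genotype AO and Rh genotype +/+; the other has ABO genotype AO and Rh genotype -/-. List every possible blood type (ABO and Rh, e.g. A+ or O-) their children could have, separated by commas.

Gametes from AO × AO give offspring ABO genotypes AA, AO, OO, i.e. phenotypes O, A.
Rh cross +/+ × -/- → phenotypes Rh+.
Combining independently: O+, A+.

O+, A+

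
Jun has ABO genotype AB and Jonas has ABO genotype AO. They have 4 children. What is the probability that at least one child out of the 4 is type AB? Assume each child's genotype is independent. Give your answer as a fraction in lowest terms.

175/256

ABO cross AB × AO → 1/2 A, 1/4 B, 1/4 AB.
So P(type AB) = 1/4 per child.
P(none) = (3/4)^4 = 81/256; P(at least one) = 1 − 81/256 = 175/256.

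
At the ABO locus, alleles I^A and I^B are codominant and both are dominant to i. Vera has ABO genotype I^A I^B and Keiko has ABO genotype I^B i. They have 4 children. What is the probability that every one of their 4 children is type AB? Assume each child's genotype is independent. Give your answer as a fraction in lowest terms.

1/256

ABO cross I^A I^B × I^B i → 1/4 A, 1/2 B, 1/4 AB.
So P(type AB) = 1/4 per child.
All 4 independent: (1/4)^4 = 1/256.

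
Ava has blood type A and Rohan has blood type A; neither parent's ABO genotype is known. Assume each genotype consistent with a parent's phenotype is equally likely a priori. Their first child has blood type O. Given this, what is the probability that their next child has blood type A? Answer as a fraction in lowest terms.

3/4

Possible genotypes: Ava ∈ {I^A I^A, I^A i}; Rohan ∈ {I^A I^A, I^A i}.
Weight each parental genotype pair by prior × P(type-O child):
  I^A i × I^A i: posterior weight 1; P(next child type A) = 3/4.
Weighted sum = 3/4.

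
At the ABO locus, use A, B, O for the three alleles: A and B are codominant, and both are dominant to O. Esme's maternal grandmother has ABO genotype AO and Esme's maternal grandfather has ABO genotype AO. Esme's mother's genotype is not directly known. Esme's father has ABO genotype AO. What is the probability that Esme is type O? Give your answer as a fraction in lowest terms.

Esme's mother's ABO genotype from AO × AO: 1/4 AA, 1/2 AO, 1/4 OO.
Crossing each possibility with the father AO and summing P(type O): 1/4·0 + 1/2·1/4 + 1/4·1/2 = 1/4.

1/4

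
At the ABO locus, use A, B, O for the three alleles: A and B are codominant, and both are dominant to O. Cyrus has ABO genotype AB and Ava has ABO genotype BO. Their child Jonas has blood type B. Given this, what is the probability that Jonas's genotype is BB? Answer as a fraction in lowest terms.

Cross AB × BO → 1/4 AB, 1/4 AO, 1/4 BB, 1/4 BO.
Type-B genotypes among offspring: BB (1/4), BO (1/4); total 1/2.
P(BB | type B) = (1/4) / (1/2) = 1/2.

1/2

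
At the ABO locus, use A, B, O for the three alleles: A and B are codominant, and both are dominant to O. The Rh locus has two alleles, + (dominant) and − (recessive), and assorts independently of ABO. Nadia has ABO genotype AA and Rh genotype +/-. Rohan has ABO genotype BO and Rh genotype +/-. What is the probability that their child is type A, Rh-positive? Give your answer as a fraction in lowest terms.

3/8

ABO cross AA × BO → offspring phenotypes: 1/2 A, 1/2 AB.
Rh cross +/- × +/- → 3/4 Rh+, 1/4 Rh-.
Independent loci: P(type A, Rh-positive) = 1/2 × 3/4 = 3/8.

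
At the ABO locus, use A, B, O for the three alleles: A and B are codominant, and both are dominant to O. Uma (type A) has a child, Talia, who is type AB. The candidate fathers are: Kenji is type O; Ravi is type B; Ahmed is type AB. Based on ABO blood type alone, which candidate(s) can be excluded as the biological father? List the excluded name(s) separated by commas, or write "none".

Kenji

A candidate is excluded only if no genotype consistent with his phenotype could produce a type AB child with a type A mother.
Kenji (type O): no genotype consistent with that phenotype can produce a type-AB child with a type-A mother.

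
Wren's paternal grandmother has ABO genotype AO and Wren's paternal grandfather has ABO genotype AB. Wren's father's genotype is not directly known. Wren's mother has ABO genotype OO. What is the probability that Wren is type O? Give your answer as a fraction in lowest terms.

1/4

Wren's father's ABO genotype from AO × AB: 1/4 AA, 1/4 AB, 1/4 AO, 1/4 BO.
Crossing each possibility with the mother OO and summing P(type O): 1/4·0 + 1/4·0 + 1/4·1/2 + 1/4·1/2 = 1/4.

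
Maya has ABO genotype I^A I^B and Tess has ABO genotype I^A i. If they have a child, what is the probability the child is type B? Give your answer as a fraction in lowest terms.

1/4

ABO cross I^A I^B × I^A i → offspring phenotypes: 1/2 A, 1/4 B, 1/4 AB.
So P(type B) = 1/4.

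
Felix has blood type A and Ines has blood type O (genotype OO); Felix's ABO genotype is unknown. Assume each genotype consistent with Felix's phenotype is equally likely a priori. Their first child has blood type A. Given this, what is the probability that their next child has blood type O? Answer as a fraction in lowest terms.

Possible genotypes: Felix ∈ {AA, AO}; Ines ∈ {OO}.
Weight each parental genotype pair by prior × P(type-A child):
  AA × OO: posterior weight 2/3; P(next child type O) = 0.
  AO × OO: posterior weight 1/3; P(next child type O) = 1/2.
Weighted sum = 1/6.

1/6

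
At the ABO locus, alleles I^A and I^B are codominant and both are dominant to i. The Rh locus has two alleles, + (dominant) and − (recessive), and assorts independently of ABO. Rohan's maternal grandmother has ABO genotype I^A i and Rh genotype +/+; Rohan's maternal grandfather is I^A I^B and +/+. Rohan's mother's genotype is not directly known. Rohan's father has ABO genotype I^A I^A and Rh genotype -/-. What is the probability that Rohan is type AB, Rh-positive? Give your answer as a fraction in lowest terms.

1/4

Rohan's mother's ABO genotype from I^A i × I^A I^B: 1/4 I^A I^A, 1/4 I^A I^B, 1/4 I^A i, 1/4 I^B i.
Crossing each possibility with the father I^A I^A and summing P(type AB): 1/4·0 + 1/4·1/2 + 1/4·0 + 1/4·1/2 = 1/4.
Similarly for Rh via the mother's Rh distribution: P(Rh+) = 1.
Independent loci: 1/4 × 1 = 1/4.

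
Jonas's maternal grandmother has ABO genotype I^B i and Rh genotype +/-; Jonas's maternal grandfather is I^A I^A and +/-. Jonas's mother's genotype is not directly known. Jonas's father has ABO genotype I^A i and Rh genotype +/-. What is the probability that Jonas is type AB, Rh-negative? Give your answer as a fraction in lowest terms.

1/32

Jonas's mother's ABO genotype from I^B i × I^A I^A: 1/2 I^A I^B, 1/2 I^A i.
Crossing each possibility with the father I^A i and summing P(type AB): 1/2·1/4 + 1/2·0 = 1/8.
Similarly for Rh via the mother's Rh distribution: P(Rh-) = 1/4.
Independent loci: 1/8 × 1/4 = 1/32.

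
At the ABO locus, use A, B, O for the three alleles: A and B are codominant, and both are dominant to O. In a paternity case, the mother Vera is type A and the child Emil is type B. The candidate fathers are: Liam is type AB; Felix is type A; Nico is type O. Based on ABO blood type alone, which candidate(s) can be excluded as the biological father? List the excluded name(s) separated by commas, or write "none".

A candidate is excluded only if no genotype consistent with his phenotype could produce a type B child with a type A mother.
Felix (type A): no genotype consistent with that phenotype can produce a type-B child with a type-A mother.
Nico (type O): no genotype consistent with that phenotype can produce a type-B child with a type-A mother.

Felix, Nico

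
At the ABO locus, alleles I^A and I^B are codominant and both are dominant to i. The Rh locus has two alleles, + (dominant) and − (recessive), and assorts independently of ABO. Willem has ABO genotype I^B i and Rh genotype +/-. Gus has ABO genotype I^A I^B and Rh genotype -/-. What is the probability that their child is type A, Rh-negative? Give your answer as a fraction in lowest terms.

ABO cross I^B i × I^A I^B → offspring phenotypes: 1/4 A, 1/2 B, 1/4 AB.
Rh cross +/- × -/- → 1/2 Rh+, 1/2 Rh-.
Independent loci: P(type A, Rh-negative) = 1/4 × 1/2 = 1/8.

1/8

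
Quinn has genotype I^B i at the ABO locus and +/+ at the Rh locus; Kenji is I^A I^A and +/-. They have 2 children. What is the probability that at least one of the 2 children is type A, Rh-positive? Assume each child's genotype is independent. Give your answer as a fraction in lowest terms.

ABO cross I^B i × I^A I^A → 1/2 A, 1/2 AB.
Rh cross +/+ × +/- → 1 Rh+; so P(type A, Rh-positive) = 1/2 × 1 = 1/2 per child.
P(none) = (1/2)^2 = 1/4; P(at least one) = 1 − 1/4 = 3/4.

3/4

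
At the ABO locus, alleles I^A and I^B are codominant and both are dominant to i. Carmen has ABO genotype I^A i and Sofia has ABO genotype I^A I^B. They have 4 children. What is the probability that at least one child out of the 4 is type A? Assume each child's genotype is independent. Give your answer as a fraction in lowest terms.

15/16

ABO cross I^A i × I^A I^B → 1/2 A, 1/4 B, 1/4 AB.
So P(type A) = 1/2 per child.
P(none) = (1/2)^4 = 1/16; P(at least one) = 1 − 1/16 = 15/16.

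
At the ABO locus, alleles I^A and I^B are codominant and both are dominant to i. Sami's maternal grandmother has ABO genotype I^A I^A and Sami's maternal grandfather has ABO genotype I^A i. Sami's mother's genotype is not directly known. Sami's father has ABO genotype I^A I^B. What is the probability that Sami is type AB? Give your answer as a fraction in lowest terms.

Sami's mother's ABO genotype from I^A I^A × I^A i: 1/2 I^A I^A, 1/2 I^A i.
Crossing each possibility with the father I^A I^B and summing P(type AB): 1/2·1/2 + 1/2·1/4 = 3/8.

3/8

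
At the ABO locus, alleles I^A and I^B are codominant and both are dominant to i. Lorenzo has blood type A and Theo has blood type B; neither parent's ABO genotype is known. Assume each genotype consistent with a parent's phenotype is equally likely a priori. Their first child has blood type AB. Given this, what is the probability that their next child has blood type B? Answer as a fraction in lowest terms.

Possible genotypes: Lorenzo ∈ {I^A I^A, I^A i}; Theo ∈ {I^B I^B, I^B i}.
Weight each parental genotype pair by prior × P(type-AB child):
  I^A I^A × I^B I^B: posterior weight 4/9; P(next child type B) = 0.
  I^A I^A × I^B i: posterior weight 2/9; P(next child type B) = 0.
  I^A i × I^B I^B: posterior weight 2/9; P(next child type B) = 1/2.
  I^A i × I^B i: posterior weight 1/9; P(next child type B) = 1/4.
Weighted sum = 5/36.

5/36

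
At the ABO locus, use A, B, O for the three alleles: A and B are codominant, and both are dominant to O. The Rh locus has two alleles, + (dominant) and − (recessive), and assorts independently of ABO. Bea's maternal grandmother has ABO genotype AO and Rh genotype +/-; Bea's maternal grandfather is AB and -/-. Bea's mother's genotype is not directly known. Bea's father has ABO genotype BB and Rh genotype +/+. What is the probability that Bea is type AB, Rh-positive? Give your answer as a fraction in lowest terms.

1/2

Bea's mother's ABO genotype from AO × AB: 1/4 AA, 1/4 AB, 1/4 AO, 1/4 BO.
Crossing each possibility with the father BB and summing P(type AB): 1/4·1 + 1/4·1/2 + 1/4·1/2 + 1/4·0 = 1/2.
Similarly for Rh via the mother's Rh distribution: P(Rh+) = 1.
Independent loci: 1/2 × 1 = 1/2.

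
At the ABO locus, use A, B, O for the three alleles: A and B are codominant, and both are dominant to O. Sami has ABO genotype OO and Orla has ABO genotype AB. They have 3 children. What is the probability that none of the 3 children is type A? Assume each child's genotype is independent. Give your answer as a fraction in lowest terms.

1/8

ABO cross OO × AB → 1/2 A, 1/2 B.
So P(type A) = 1/2 per child.
P(not type A) = 1/2 for one child; (1/2)^3 = 1/8.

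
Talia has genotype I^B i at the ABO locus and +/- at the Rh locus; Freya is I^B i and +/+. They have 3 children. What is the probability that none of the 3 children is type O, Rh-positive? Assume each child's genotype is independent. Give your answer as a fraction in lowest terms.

ABO cross I^B i × I^B i → 1/4 O, 3/4 B.
Rh cross +/- × +/+ → 1 Rh+; so P(type O, Rh-positive) = 1/4 × 1 = 1/4 per child.
P(not type O, Rh-positive) = 3/4 for one child; (3/4)^3 = 27/64.

27/64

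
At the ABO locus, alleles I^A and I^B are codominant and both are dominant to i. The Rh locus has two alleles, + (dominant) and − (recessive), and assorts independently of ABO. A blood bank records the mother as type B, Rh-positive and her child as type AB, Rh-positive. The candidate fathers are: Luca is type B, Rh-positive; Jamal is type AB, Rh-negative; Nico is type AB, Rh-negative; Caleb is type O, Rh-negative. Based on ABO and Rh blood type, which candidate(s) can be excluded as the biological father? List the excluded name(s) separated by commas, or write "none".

A candidate is excluded only if no genotype consistent with his phenotype could produce a type AB, Rh-positive child with a type B, Rh-positive mother.
Luca (type B, Rh+): no genotype consistent with that phenotype can produce a type-AB Rh+ child with a type-B mother.
Caleb (type O, Rh-): no genotype consistent with that phenotype can produce a type-AB Rh+ child with a type-B mother.

Luca, Caleb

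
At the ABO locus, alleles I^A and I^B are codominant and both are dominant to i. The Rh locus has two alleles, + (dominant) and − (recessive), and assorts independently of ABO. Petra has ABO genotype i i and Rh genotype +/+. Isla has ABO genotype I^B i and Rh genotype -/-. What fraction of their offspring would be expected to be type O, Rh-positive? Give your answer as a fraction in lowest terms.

ABO cross i i × I^B i → offspring phenotypes: 1/2 O, 1/2 B.
Rh cross +/+ × -/- → 1 Rh+.
Independent loci: P(type O, Rh-positive) = 1/2 × 1 = 1/2.

1/2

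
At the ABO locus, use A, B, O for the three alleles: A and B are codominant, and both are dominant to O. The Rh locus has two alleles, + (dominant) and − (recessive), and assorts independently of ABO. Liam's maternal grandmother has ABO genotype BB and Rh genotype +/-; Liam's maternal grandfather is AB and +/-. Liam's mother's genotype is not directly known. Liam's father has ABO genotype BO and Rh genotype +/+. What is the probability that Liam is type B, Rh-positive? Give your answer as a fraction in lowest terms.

Liam's mother's ABO genotype from BB × AB: 1/2 AB, 1/2 BB.
Crossing each possibility with the father BO and summing P(type B): 1/2·1/2 + 1/2·1 = 3/4.
Similarly for Rh via the mother's Rh distribution: P(Rh+) = 1.
Independent loci: 3/4 × 1 = 3/4.

3/4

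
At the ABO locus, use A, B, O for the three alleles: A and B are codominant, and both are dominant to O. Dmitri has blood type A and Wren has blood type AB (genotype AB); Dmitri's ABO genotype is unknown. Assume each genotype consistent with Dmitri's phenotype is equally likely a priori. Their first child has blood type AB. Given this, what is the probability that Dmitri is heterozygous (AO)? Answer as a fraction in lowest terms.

Possible genotypes: Dmitri ∈ {AA, AO}; Wren ∈ {AB}.
Weight each parental genotype pair by prior × P(type-AB child):
  AA × AB: posterior weight 2/3.
  AO × AB: posterior weight 1/3.
Sum the posterior weight over pairs where Dmitri is AO: 1/3.

1/3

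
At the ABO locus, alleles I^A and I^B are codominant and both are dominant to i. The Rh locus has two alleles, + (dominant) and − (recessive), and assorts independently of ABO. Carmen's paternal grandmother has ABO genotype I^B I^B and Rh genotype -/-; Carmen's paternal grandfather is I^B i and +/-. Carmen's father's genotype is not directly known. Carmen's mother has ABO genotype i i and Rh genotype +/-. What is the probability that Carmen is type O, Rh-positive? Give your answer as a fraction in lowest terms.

5/32

Carmen's father's ABO genotype from I^B I^B × I^B i: 1/2 I^B I^B, 1/2 I^B i.
Crossing each possibility with the mother i i and summing P(type O): 1/2·0 + 1/2·1/2 = 1/4.
Similarly for Rh via the father's Rh distribution: P(Rh+) = 5/8.
Independent loci: 1/4 × 5/8 = 5/32.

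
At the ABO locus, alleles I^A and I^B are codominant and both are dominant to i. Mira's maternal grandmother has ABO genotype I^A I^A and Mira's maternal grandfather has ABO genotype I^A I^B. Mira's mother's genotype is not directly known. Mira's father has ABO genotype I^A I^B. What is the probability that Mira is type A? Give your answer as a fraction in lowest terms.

3/8

Mira's mother's ABO genotype from I^A I^A × I^A I^B: 1/2 I^A I^A, 1/2 I^A I^B.
Crossing each possibility with the father I^A I^B and summing P(type A): 1/2·1/2 + 1/2·1/4 = 3/8.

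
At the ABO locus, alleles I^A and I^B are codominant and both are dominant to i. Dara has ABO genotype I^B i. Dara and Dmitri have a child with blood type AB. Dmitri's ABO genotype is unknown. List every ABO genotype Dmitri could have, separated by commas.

For each candidate genotype of Dmitri, check whether crossing it with I^B i can produce every observed child phenotype.
  I^A I^A → possible child types {A, AB} ✓
  I^A I^B → possible child types {A, B, AB} ✓
  I^A i → possible child types {O, A, B, AB} ✓
  I^B I^B → possible child types {B} ✗
  I^B i → possible child types {O, B} ✗
  i i → possible child types {O, B} ✗

I^A I^A, I^A I^B, I^A i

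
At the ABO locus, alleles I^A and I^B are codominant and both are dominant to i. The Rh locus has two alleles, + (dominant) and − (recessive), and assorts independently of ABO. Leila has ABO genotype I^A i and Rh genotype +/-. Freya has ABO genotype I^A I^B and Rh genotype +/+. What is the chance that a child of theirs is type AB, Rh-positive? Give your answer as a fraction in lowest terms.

ABO cross I^A i × I^A I^B → offspring phenotypes: 1/2 A, 1/4 B, 1/4 AB.
Rh cross +/- × +/+ → 1 Rh+.
Independent loci: P(type AB, Rh-positive) = 1/4 × 1 = 1/4.

1/4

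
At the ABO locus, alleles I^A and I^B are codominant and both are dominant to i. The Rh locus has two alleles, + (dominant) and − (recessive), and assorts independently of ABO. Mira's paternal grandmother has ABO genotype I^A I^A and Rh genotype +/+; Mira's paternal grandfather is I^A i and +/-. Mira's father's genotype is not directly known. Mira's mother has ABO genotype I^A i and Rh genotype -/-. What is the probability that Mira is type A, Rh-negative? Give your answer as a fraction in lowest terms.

7/32

Mira's father's ABO genotype from I^A I^A × I^A i: 1/2 I^A I^A, 1/2 I^A i.
Crossing each possibility with the mother I^A i and summing P(type A): 1/2·1 + 1/2·3/4 = 7/8.
Similarly for Rh via the father's Rh distribution: P(Rh-) = 1/4.
Independent loci: 7/8 × 1/4 = 7/32.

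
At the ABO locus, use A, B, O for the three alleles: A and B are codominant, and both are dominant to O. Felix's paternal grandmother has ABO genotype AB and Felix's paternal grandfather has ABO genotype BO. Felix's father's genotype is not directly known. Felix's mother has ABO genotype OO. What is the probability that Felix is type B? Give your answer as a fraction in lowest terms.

Felix's father's ABO genotype from AB × BO: 1/4 AB, 1/4 AO, 1/4 BB, 1/4 BO.
Crossing each possibility with the mother OO and summing P(type B): 1/4·1/2 + 1/4·0 + 1/4·1 + 1/4·1/2 = 1/2.

1/2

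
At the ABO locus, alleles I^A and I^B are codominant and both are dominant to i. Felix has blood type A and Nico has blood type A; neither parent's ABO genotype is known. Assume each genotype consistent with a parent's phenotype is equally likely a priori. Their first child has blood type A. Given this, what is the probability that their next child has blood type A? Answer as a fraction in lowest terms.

Possible genotypes: Felix ∈ {I^A I^A, I^A i}; Nico ∈ {I^A I^A, I^A i}.
Weight each parental genotype pair by prior × P(type-A child):
  I^A I^A × I^A I^A: posterior weight 4/15; P(next child type A) = 1.
  I^A I^A × I^A i: posterior weight 4/15; P(next child type A) = 1.
  I^A i × I^A I^A: posterior weight 4/15; P(next child type A) = 1.
  I^A i × I^A i: posterior weight 1/5; P(next child type A) = 3/4.
Weighted sum = 19/20.

19/20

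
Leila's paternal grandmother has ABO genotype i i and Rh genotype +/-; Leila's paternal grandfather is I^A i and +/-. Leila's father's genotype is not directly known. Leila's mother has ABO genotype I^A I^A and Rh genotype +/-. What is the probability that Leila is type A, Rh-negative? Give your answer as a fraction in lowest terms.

Leila's father's ABO genotype from i i × I^A i: 1/2 I^A i, 1/2 i i.
Crossing each possibility with the mother I^A I^A and summing P(type A): 1/2·1 + 1/2·1 = 1.
Similarly for Rh via the father's Rh distribution: P(Rh-) = 1/4.
Independent loci: 1 × 1/4 = 1/4.

1/4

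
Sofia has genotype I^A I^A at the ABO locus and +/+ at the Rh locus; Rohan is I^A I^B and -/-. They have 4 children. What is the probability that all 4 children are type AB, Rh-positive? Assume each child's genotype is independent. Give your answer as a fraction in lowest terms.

ABO cross I^A I^A × I^A I^B → 1/2 A, 1/2 AB.
Rh cross +/+ × -/- → 1 Rh+; so P(type AB, Rh-positive) = 1/2 × 1 = 1/2 per child.
All 4 independent: (1/2)^4 = 1/16.

1/16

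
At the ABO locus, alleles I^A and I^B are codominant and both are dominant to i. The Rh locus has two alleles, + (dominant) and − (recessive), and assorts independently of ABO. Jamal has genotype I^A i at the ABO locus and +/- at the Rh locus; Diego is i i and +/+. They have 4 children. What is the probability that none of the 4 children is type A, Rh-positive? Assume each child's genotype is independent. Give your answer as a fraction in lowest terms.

1/16

ABO cross I^A i × i i → 1/2 O, 1/2 A.
Rh cross +/- × +/+ → 1 Rh+; so P(type A, Rh-positive) = 1/2 × 1 = 1/2 per child.
P(not type A, Rh-positive) = 1/2 for one child; (1/2)^4 = 1/16.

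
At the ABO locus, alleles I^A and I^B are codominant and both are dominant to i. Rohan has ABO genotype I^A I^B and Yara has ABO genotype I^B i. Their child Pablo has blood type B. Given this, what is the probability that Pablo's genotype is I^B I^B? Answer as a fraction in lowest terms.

Cross I^A I^B × I^B i → 1/4 I^A I^B, 1/4 I^A i, 1/4 I^B I^B, 1/4 I^B i.
Type-B genotypes among offspring: I^B I^B (1/4), I^B i (1/4); total 1/2.
P(I^B I^B | type B) = (1/4) / (1/2) = 1/2.

1/2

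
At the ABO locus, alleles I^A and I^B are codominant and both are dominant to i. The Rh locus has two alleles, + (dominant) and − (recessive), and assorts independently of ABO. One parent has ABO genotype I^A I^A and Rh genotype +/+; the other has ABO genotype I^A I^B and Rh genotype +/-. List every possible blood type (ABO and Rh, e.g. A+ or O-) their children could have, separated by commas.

A+, AB+

Gametes from I^A I^A × I^A I^B give offspring ABO genotypes I^A I^A, I^A I^B, i.e. phenotypes A, AB.
Rh cross +/+ × +/- → phenotypes Rh+.
Combining independently: A+, AB+.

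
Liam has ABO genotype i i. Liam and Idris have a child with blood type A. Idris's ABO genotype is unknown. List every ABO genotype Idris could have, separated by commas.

I^A I^A, I^A I^B, I^A i

For each candidate genotype of Idris, check whether crossing it with i i can produce every observed child phenotype.
  I^A I^A → possible child types {A} ✓
  I^A I^B → possible child types {A, B} ✓
  I^A i → possible child types {O, A} ✓
  I^B I^B → possible child types {B} ✗
  I^B i → possible child types {O, B} ✗
  i i → possible child types {O} ✗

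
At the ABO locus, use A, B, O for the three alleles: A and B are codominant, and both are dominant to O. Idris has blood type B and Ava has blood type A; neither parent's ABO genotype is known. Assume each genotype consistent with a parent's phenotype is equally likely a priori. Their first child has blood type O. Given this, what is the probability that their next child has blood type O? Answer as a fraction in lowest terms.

1/4

Possible genotypes: Idris ∈ {BB, BO}; Ava ∈ {AA, AO}.
Weight each parental genotype pair by prior × P(type-O child):
  BO × AO: posterior weight 1; P(next child type O) = 1/4.
Weighted sum = 1/4.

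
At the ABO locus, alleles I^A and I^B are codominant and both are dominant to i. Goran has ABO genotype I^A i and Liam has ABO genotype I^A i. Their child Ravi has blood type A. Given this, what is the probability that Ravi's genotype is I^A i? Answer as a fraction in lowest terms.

Cross I^A i × I^A i → 1/4 I^A I^A, 1/2 I^A i, 1/4 i i.
Type-A genotypes among offspring: I^A I^A (1/4), I^A i (1/2); total 3/4.
P(I^A i | type A) = (1/2) / (3/4) = 2/3.

2/3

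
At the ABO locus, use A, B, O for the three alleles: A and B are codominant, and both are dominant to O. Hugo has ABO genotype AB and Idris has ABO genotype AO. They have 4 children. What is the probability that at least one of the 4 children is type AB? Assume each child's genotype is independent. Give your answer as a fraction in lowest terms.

ABO cross AB × AO → 1/2 A, 1/4 B, 1/4 AB.
So P(type AB) = 1/4 per child.
P(none) = (3/4)^4 = 81/256; P(at least one) = 1 − 81/256 = 175/256.

175/256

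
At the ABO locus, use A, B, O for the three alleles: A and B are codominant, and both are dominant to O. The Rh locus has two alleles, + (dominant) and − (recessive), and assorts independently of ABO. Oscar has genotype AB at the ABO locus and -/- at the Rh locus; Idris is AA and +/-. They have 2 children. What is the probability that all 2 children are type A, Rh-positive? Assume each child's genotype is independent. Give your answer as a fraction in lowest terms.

1/16

ABO cross AB × AA → 1/2 A, 1/2 AB.
Rh cross -/- × +/- → 1/2 Rh+, 1/2 Rh-; so P(type A, Rh-positive) = 1/2 × 1/2 = 1/4 per child.
All 2 independent: (1/4)^2 = 1/16.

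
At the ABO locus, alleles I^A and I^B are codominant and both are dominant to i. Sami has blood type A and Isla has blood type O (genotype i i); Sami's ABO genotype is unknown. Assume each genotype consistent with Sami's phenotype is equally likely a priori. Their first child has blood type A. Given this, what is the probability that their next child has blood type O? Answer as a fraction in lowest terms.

Possible genotypes: Sami ∈ {I^A I^A, I^A i}; Isla ∈ {i i}.
Weight each parental genotype pair by prior × P(type-A child):
  I^A I^A × i i: posterior weight 2/3; P(next child type O) = 0.
  I^A i × i i: posterior weight 1/3; P(next child type O) = 1/2.
Weighted sum = 1/6.

1/6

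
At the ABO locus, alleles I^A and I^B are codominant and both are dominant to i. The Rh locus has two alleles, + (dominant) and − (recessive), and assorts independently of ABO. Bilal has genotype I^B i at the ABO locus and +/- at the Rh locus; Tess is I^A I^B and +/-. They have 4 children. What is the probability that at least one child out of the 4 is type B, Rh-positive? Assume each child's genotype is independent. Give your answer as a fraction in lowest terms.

ABO cross I^B i × I^A I^B → 1/4 A, 1/2 B, 1/4 AB.
Rh cross +/- × +/- → 3/4 Rh+, 1/4 Rh-; so P(type B, Rh-positive) = 1/2 × 3/4 = 3/8 per child.
P(none) = (5/8)^4 = 625/4096; P(at least one) = 1 − 625/4096 = 3471/4096.

3471/4096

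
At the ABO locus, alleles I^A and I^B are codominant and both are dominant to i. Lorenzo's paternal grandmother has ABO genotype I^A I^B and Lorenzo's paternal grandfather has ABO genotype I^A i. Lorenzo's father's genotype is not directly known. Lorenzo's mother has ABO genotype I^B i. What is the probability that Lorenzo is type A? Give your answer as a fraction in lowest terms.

1/4

Lorenzo's father's ABO genotype from I^A I^B × I^A i: 1/4 I^A I^A, 1/4 I^A I^B, 1/4 I^A i, 1/4 I^B i.
Crossing each possibility with the mother I^B i and summing P(type A): 1/4·1/2 + 1/4·1/4 + 1/4·1/4 + 1/4·0 = 1/4.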